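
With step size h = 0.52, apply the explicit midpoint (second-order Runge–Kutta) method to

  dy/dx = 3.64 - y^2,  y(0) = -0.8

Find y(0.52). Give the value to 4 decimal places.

Midpoint: k1 = f(x_n, y_n); k2 = f(x_n + h/2, y_n + (h/2)·k1); y_{n+1} = y_n + h·k2.
x=0.000000, y=-0.800000:
  k1 = f(0.000000, -0.800000) = 3.000000
  k2 = f(0.260000, -0.020000) = 3.639600
  y ← -0.800000 + 0.52·3.639600 = 1.092592
y(0.52) ≈ 1.0926

1.0926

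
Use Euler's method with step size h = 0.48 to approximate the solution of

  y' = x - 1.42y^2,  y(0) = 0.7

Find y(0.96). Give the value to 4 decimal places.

0.5051

Euler: y_{n+1} = y_n + h·f(x_n, y_n).
x=0.000000, y=0.700000: f=-0.695800 → y ← 0.700000 + 0.48·(-0.695800) = 0.366016
x=0.480000, y=0.366016: f=0.289766 → y ← 0.366016 + 0.48·0.289766 = 0.505104
y(0.96) ≈ 0.5051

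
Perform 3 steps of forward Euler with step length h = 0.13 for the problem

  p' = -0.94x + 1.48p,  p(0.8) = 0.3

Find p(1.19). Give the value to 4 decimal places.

0.1046

Euler: p_{n+1} = p_n + h·f(x_n, p_n).
x=0.800000, p=0.300000: f=-0.308000 → p ← 0.300000 + 0.13·(-0.308000) = 0.259960
x=0.930000, p=0.259960: f=-0.489459 → p ← 0.259960 + 0.13·(-0.489459) = 0.196330
x=1.060000, p=0.196330: f=-0.705831 → p ← 0.196330 + 0.13·(-0.705831) = 0.104572
p(1.19) ≈ 0.1046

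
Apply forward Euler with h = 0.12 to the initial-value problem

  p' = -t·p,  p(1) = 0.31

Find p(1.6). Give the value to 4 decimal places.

0.1383

Euler: p_{n+1} = p_n + h·f(t_n, p_n).
t=1.000000, p=0.310000: f=-0.310000 → p ← 0.310000 + 0.12·(-0.310000) = 0.272800
t=1.120000, p=0.272800: f=-0.305536 → p ← 0.272800 + 0.12·(-0.305536) = 0.236136
t=1.240000, p=0.236136: f=-0.292808 → p ← 0.236136 + 0.12·(-0.292808) = 0.200999
t=1.360000, p=0.200999: f=-0.273358 → p ← 0.200999 + 0.12·(-0.273358) = 0.168196
t=1.480000, p=0.168196: f=-0.248930 → p ← 0.168196 + 0.12·(-0.248930) = 0.138324
p(1.6) ≈ 0.1383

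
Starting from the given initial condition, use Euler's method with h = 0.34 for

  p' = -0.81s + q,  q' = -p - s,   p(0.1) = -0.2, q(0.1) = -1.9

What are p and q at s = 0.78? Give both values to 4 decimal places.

-1.6292, -1.7186

Euler on (p,q): p_{n+1} = p_n + h·p', q_{n+1} = q_n + h·q'.
0.100000: (-0.200000, -1.900000); f=(-1.981000, 0.100000) → (-0.873540, -1.866000)
0.440000: (-0.873540, -1.866000); f=(-2.222400, 0.433540) → (-1.629156, -1.718596)
(p(0.78), q(0.78)) ≈ (-1.6292, -1.7186)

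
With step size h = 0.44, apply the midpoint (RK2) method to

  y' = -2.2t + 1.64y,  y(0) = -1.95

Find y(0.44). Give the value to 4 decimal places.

Midpoint: k1 = f(t_n, y_n); k2 = f(t_n + h/2, y_n + (h/2)·k1); y_{n+1} = y_n + h·k2.
t=0.000000, y=-1.950000:
  k1 = f(0.000000, -1.950000) = -3.198000
  k2 = f(0.220000, -2.653560) = -4.835838
  y ← -1.950000 + 0.44·(-4.835838) = -4.077769
y(0.44) ≈ -4.0778

-4.0778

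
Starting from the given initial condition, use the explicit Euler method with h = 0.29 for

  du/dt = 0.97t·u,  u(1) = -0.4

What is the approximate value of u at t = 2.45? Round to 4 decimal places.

Euler: u_{n+1} = u_n + h·f(t_n, u_n).
t=1.000000, u=-0.400000: f=-0.388000 → u ← -0.400000 + 0.29·(-0.388000) = -0.512520
t=1.290000, u=-0.512520: f=-0.641316 → u ← -0.512520 + 0.29·(-0.641316) = -0.698502
t=1.580000, u=-0.698502: f=-1.070524 → u ← -0.698502 + 0.29·(-1.070524) = -1.008954
t=1.870000, u=-1.008954: f=-1.830141 → u ← -1.008954 + 0.29·(-1.830141) = -1.539694
t=2.160000, u=-1.539694: f=-3.225968 → u ← -1.539694 + 0.29·(-3.225968) = -2.475225
u(2.45) ≈ -2.4752

-2.4752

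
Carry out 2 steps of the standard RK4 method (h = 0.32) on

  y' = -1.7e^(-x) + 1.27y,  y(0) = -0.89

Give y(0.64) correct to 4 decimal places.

RK4: k1 = f(x_n, y_n); k2 = f(x_n + h/2, y_n + (h/2)·k1); k3 = f(x_n + h/2, y_n + (h/2)·k2); k4 = f(x_n + h, y_n + h·k3); y_{n+1} = y_n + (h/6)·(k1 + 2k2 + 2k3 + k4).
x=0.000000, y=-0.890000:
  k1 = f(0.000000, -0.890000) = -2.830300
  k2 = f(0.160000, -1.342848) = -3.154061
  k3 = f(0.160000, -1.394650) = -3.219850
  k4 = f(0.320000, -1.920352) = -3.673300
  y ← -0.890000 + (0.32/6)·(k1 + 2k2 + 2k3 + k4) = -1.916743
x=0.320000, y=-1.916743:
  k1 = f(0.320000, -1.916743) = -3.668716
  k2 = f(0.480000, -2.503737) = -4.231678
  k3 = f(0.480000, -2.593811) = -4.346072
  k4 = f(0.640000, -3.307485) = -5.096904
  y ← -1.916743 + (0.32/6)·(k1 + 2k2 + 2k3 + k4) = -3.299202
y(0.64) ≈ -3.2992

-3.2992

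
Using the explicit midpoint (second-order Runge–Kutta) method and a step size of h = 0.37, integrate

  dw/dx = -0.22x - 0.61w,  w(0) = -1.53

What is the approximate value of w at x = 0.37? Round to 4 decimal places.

-1.2387

Midpoint: k1 = f(x_n, w_n); k2 = f(x_n + h/2, w_n + (h/2)·k1); w_{n+1} = w_n + h·k2.
x=0.000000, w=-1.530000:
  k1 = f(0.000000, -1.530000) = 0.933300
  k2 = f(0.185000, -1.357340) = 0.787277
  w ← -1.530000 + 0.37·0.787277 = -1.238707
w(0.37) ≈ -1.2387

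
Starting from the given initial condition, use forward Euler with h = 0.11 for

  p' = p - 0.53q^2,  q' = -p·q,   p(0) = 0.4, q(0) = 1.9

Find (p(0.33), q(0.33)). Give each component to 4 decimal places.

-0.1084, 1.7567

Euler on (p,q): p_{n+1} = p_n + h·p', q_{n+1} = q_n + h·q'.
0.000000: (0.400000, 1.900000); f=(-1.513300, -0.760000) → (0.233537, 1.816400)
0.110000: (0.233537, 1.816400); f=(-1.515097, -0.424197) → (0.066876, 1.769738)
0.220000: (0.066876, 1.769738); f=(-1.593070, -0.118354) → (-0.108361, 1.756719)
(p(0.33), q(0.33)) ≈ (-0.1084, 1.7567)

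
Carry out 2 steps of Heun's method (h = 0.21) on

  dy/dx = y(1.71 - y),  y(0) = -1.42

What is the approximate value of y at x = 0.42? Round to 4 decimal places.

-8.6997

Heun: k1 = f(x_n, y_n); k2 = f(x_n + h, y_n + h·k1); y_{n+1} = y_n + (h/2)·(k1 + k2).
x=0.000000, y=-1.420000:
  k1 = f(0.000000, -1.420000) = -4.444600
  k2 = f(0.210000, -2.353366) = -9.562587
  y ← -1.420000 + (0.21/2)·(-4.444600 + (-9.562587)) = -2.890755
x=0.210000, y=-2.890755:
  k1 = f(0.210000, -2.890755) = -13.299653
  k2 = f(0.420000, -5.683682) = -42.023335
  y ← -2.890755 + (0.21/2)·(-13.299653 + (-42.023335)) = -8.699668
y(0.42) ≈ -8.6997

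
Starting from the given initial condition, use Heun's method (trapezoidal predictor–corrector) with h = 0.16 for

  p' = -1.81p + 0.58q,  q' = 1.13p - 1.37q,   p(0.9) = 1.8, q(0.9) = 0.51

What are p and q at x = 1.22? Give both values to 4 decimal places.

1.1140, 0.7239

Heun on (p,q): k1 = f(x_n, state_n); k2 = f(x_n + h, state_n + h·k1); state_{n+1} = state_n + (h/2)·(k1 + k2).
0.900000: (1.800000, 0.510000)
  k1 = (-2.962200, 1.335300)
  predictor → (1.326048, 0.723648)
  k2 = (-1.980431, 0.507036)
  → (1.404590, 0.657387)
1.060000: (1.404590, 0.657387)
  k1 = (-2.161023, 0.686566)
  predictor → (1.058826, 0.767237)
  k2 = (-1.471477, 0.145358)
  → (1.113990, 0.723941)
(p(1.22), q(1.22)) ≈ (1.1140, 0.7239)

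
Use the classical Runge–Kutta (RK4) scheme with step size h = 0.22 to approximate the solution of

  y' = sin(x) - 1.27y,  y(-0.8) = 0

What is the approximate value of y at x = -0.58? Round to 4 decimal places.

RK4: k1 = f(x_n, y_n); k2 = f(x_n + h/2, y_n + (h/2)·k1); k3 = f(x_n + h/2, y_n + (h/2)·k2); k4 = f(x_n + h, y_n + h·k3); y_{n+1} = y_n + (h/6)·(k1 + 2k2 + 2k3 + k4).
x=-0.800000, y=0.000000:
  k1 = f(-0.800000, 0.000000) = -0.717356
  k2 = f(-0.690000, -0.078909) = -0.536323
  k3 = f(-0.690000, -0.058995) = -0.561613
  k4 = f(-0.580000, -0.123555) = -0.391109
  y ← 0.000000 + (0.22/6)·(k1 + 2k2 + 2k3 + k4) = -0.121159
y(-0.58) ≈ -0.1212

-0.1212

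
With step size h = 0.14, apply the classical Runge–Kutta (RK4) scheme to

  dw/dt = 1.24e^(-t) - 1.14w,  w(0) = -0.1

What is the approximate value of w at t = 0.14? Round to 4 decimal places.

RK4: k1 = f(t_n, w_n); k2 = f(t_n + h/2, w_n + (h/2)·k1); k3 = f(t_n + h/2, w_n + (h/2)·k2); k4 = f(t_n + h, w_n + h·k3); w_{n+1} = w_n + (h/6)·(k1 + 2k2 + 2k3 + k4).
t=0.000000, w=-0.100000:
  k1 = f(0.000000, -0.100000) = 1.354000
  k2 = f(0.070000, -0.005220) = 1.162119
  k3 = f(0.070000, -0.018652) = 1.177431
  k4 = f(0.140000, 0.064840) = 1.004086
  w ← -0.100000 + (0.14/6)·(k1 + 2k2 + 2k3 + k4) = 0.064201
w(0.14) ≈ 0.0642

0.0642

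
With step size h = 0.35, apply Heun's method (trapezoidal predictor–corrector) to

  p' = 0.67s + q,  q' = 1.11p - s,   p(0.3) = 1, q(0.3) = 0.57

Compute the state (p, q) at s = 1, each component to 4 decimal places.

1.9023, 1.1715

Heun on (p,q): k1 = f(s_n, state_n); k2 = f(s_n + h, state_n + h·k1); state_{n+1} = state_n + (h/2)·(k1 + k2).
0.300000: (1.000000, 0.570000)
  k1 = (0.771000, 0.810000)
  predictor → (1.269850, 0.853500)
  k2 = (1.289000, 0.759534)
  → (1.360500, 0.844668)
0.650000: (1.360500, 0.844668)
  k1 = (1.280168, 0.860155)
  predictor → (1.808559, 1.145723)
  k2 = (1.815723, 1.007500)
  → (1.902281, 1.171508)
(p(1), q(1)) ≈ (1.9023, 1.1715)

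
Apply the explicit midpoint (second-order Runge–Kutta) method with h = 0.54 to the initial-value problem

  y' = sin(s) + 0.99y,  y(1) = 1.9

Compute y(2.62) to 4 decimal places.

Midpoint: k1 = f(s_n, y_n); k2 = f(s_n + h/2, y_n + (h/2)·k1); y_{n+1} = y_n + h·k2.
s=1.000000, y=1.900000:
  k1 = f(1.000000, 1.900000) = 2.722471
  k2 = f(1.270000, 2.635067) = 3.563817
  y ← 1.900000 + 0.54·3.563817 = 3.824461
s=1.540000, y=3.824461:
  k1 = f(1.540000, 3.824461) = 4.785743
  k2 = f(1.810000, 5.116612) = 6.036973
  y ← 3.824461 + 0.54·6.036973 = 7.084427
s=2.080000, y=7.084427:
  k1 = f(2.080000, 7.084427) = 7.886715
  k2 = f(2.350000, 9.213840) = 9.833175
  y ← 7.084427 + 0.54·9.833175 = 12.394341
y(2.62) ≈ 12.3943

12.3943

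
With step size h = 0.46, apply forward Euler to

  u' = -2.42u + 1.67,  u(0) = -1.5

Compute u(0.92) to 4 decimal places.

Euler: u_{n+1} = u_n + h·f(t_n, u_n).
t=0.000000, u=-1.500000: f=5.300000 → u ← -1.500000 + 0.46·5.300000 = 0.938000
t=0.460000, u=0.938000: f=-0.599960 → u ← 0.938000 + 0.46·(-0.599960) = 0.662018
u(0.92) ≈ 0.6620

0.6620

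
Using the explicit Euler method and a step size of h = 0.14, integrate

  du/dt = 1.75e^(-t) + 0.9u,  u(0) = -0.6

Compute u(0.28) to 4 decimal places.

Euler: u_{n+1} = u_n + h·f(t_n, u_n).
t=0.000000, u=-0.600000: f=1.210000 → u ← -0.600000 + 0.14·1.210000 = -0.430600
t=0.140000, u=-0.430600: f=1.133837 → u ← -0.430600 + 0.14·1.133837 = -0.271863
u(0.28) ≈ -0.2719

-0.2719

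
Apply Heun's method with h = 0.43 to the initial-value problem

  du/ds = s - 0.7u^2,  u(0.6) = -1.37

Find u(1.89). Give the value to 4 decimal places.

Heun: k1 = f(s_n, u_n); k2 = f(s_n + h, u_n + h·k1); u_{n+1} = u_n + (h/2)·(k1 + k2).
s=0.600000, u=-1.370000:
  k1 = f(0.600000, -1.370000) = -0.713830
  k2 = f(1.030000, -1.676947) = -0.938506
  u ← -1.370000 + (0.43/2)·(-0.713830 + (-0.938506)) = -1.725252
s=1.030000, u=-1.725252:
  k1 = f(1.030000, -1.725252) = -1.053547
  k2 = f(1.460000, -2.178277) = -1.861424
  u ← -1.725252 + (0.43/2)·(-1.053547 + (-1.861424)) = -2.351971
s=1.460000, u=-2.351971:
  k1 = f(1.460000, -2.351971) = -2.412237
  k2 = f(1.890000, -3.389233) = -6.150828
  u ← -2.351971 + (0.43/2)·(-2.412237 + (-6.150828)) = -4.193030
u(1.89) ≈ -4.1930

-4.1930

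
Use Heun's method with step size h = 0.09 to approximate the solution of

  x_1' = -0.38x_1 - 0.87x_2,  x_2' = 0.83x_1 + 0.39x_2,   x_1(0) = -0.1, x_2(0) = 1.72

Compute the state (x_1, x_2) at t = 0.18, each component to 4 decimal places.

-0.3612, 1.8097

Heun on (x_1,x_2): k1 = f(t_n, state_n); k2 = f(t_n + h, state_n + h·k1); state_{n+1} = state_n + (h/2)·(k1 + k2).
0.000000: (-0.100000, 1.720000)
  k1 = (-1.458400, 0.587800)
  predictor → (-0.231256, 1.772902)
  k2 = (-1.454547, 0.499489)
  → (-0.231083, 1.768928)
0.090000: (-0.231083, 1.768928)
  k1 = (-1.451156, 0.498083)
  predictor → (-0.361687, 1.813756)
  k2 = (-1.440526, 0.407165)
  → (-0.361208, 1.809664)
(x_1(0.18), x_2(0.18)) ≈ (-0.3612, 1.8097)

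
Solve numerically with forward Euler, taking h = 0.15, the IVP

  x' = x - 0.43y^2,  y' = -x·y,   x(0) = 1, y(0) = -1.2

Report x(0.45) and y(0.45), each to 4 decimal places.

Euler on (x,y): x_{n+1} = x_n + h·x', y_{n+1} = y_n + h·y'.
0.000000: (1.000000, -1.200000); f=(0.380800, 1.200000) → (1.057120, -1.020000)
0.150000: (1.057120, -1.020000); f=(0.609748, 1.078262) → (1.148582, -0.858261)
0.300000: (1.148582, -0.858261); f=(0.831839, 0.985783) → (1.273358, -0.710393)
(x(0.45), y(0.45)) ≈ (1.2734, -0.7104)

1.2734, -0.7104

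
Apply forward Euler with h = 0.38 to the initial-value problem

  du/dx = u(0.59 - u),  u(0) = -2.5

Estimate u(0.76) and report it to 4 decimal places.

Euler: u_{n+1} = u_n + h·f(x_n, u_n).
x=0.000000, u=-2.500000: f=-7.725000 → u ← -2.500000 + 0.38·(-7.725000) = -5.435500
x=0.380000, u=-5.435500: f=-32.751605 → u ← -5.435500 + 0.38·(-32.751605) = -17.881110
u(0.76) ≈ -17.8811

-17.8811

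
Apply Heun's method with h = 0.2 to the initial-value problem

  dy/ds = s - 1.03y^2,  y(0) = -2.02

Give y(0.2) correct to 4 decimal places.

Heun: k1 = f(s_n, y_n); k2 = f(s_n + h, y_n + h·k1); y_{n+1} = y_n + (h/2)·(k1 + k2).
s=0.000000, y=-2.020000:
  k1 = f(0.000000, -2.020000) = -4.202812
  k2 = f(0.200000, -2.860562) = -8.228302
  y ← -2.020000 + (0.2/2)·(-4.202812 + (-8.228302)) = -3.263111
y(0.2) ≈ -3.2631

-3.2631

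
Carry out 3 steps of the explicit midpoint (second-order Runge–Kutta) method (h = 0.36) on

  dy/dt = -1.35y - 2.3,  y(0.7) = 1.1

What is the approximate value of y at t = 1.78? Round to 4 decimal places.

-0.9956

Midpoint: k1 = f(t_n, y_n); k2 = f(t_n + h/2, y_n + (h/2)·k1); y_{n+1} = y_n + h·k2.
t=0.700000, y=1.100000:
  k1 = f(0.700000, 1.100000) = -3.785000
  k2 = f(0.880000, 0.418700) = -2.865245
  y ← 1.100000 + 0.36·(-2.865245) = 0.068512
t=1.060000, y=0.068512:
  k1 = f(1.060000, 0.068512) = -2.392491
  k2 = f(1.240000, -0.362137) = -1.811116
  y ← 0.068512 + 0.36·(-1.811116) = -0.583490
t=1.420000, y=-0.583490:
  k1 = f(1.420000, -0.583490) = -1.512289
  k2 = f(1.600000, -0.855702) = -1.144803
  y ← -0.583490 + 0.36·(-1.144803) = -0.995619
y(1.78) ≈ -0.9956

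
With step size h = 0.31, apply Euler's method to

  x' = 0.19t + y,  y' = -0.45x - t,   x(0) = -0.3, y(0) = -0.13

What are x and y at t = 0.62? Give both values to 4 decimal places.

Euler on (x,y): x_{n+1} = x_n + h·x', y_{n+1} = y_n + h·y'.
0.000000: (-0.300000, -0.130000); f=(-0.130000, 0.135000) → (-0.340300, -0.088150)
0.310000: (-0.340300, -0.088150); f=(-0.029250, -0.156865) → (-0.349367, -0.136778)
(x(0.62), y(0.62)) ≈ (-0.3494, -0.1368)

-0.3494, -0.1368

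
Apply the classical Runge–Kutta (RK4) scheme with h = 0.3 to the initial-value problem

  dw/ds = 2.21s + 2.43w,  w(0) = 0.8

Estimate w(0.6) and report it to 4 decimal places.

4.1168

RK4: k1 = f(s_n, w_n); k2 = f(s_n + h/2, w_n + (h/2)·k1); k3 = f(s_n + h/2, w_n + (h/2)·k2); k4 = f(s_n + h, w_n + h·k3); w_{n+1} = w_n + (h/6)·(k1 + 2k2 + 2k3 + k4).
s=0.000000, w=0.800000:
  k1 = f(0.000000, 0.800000) = 1.944000
  k2 = f(0.150000, 1.091600) = 2.984088
  k3 = f(0.150000, 1.247613) = 3.363200
  k4 = f(0.300000, 1.808960) = 5.058773
  w ← 0.800000 + (0.3/6)·(k1 + 2k2 + 2k3 + k4) = 1.784867
s=0.300000, w=1.784867:
  k1 = f(0.300000, 1.784867) = 5.000228
  k2 = f(0.450000, 2.534902) = 7.154311
  k3 = f(0.450000, 2.858014) = 7.939474
  k4 = f(0.600000, 4.166710) = 11.451105
  w ← 1.784867 + (0.3/6)·(k1 + 2k2 + 2k3 + k4) = 4.116813
w(0.6) ≈ 4.1168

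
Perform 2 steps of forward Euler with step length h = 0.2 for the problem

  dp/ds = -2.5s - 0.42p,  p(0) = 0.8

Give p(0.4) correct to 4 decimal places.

Euler: p_{n+1} = p_n + h·f(s_n, p_n).
s=0.000000, p=0.800000: f=-0.336000 → p ← 0.800000 + 0.2·(-0.336000) = 0.732800
s=0.200000, p=0.732800: f=-0.807776 → p ← 0.732800 + 0.2·(-0.807776) = 0.571245
p(0.4) ≈ 0.5712

0.5712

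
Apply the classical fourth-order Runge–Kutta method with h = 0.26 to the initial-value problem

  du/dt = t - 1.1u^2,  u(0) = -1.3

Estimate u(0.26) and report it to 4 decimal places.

RK4: k1 = f(t_n, u_n); k2 = f(t_n + h/2, u_n + (h/2)·k1); k3 = f(t_n + h/2, u_n + (h/2)·k2); k4 = f(t_n + h, u_n + h·k3); u_{n+1} = u_n + (h/6)·(k1 + 2k2 + 2k3 + k4).
t=0.000000, u=-1.300000:
  k1 = f(0.000000, -1.300000) = -1.859000
  k2 = f(0.130000, -1.541670) = -2.484421
  k3 = f(0.130000, -1.622975) = -2.767452
  k4 = f(0.260000, -2.019537) = -4.226385
  u ← -1.300000 + (0.26/6)·(k1 + 2k2 + 2k3 + k4) = -2.018862
u(0.26) ≈ -2.0189

-2.0189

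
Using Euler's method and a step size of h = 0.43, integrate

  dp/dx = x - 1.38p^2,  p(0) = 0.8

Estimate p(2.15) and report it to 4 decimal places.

1.1517

Euler: p_{n+1} = p_n + h·f(x_n, p_n).
x=0.000000, p=0.800000: f=-0.883200 → p ← 0.800000 + 0.43·(-0.883200) = 0.420224
x=0.430000, p=0.420224: f=0.186308 → p ← 0.420224 + 0.43·0.186308 = 0.500337
x=0.860000, p=0.500337: f=0.514535 → p ← 0.500337 + 0.43·0.514535 = 0.721587
x=1.290000, p=0.721587: f=0.571451 → p ← 0.721587 + 0.43·0.571451 = 0.967311
x=1.720000, p=0.967311: f=0.428747 → p ← 0.967311 + 0.43·0.428747 = 1.151672
p(2.15) ≈ 1.1517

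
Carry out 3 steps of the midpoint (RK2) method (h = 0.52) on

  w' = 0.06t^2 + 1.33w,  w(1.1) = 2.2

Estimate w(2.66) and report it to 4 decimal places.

Midpoint: k1 = f(t_n, w_n); k2 = f(t_n + h/2, w_n + (h/2)·k1); w_{n+1} = w_n + h·k2.
t=1.100000, w=2.200000:
  k1 = f(1.100000, 2.200000) = 2.998600
  k2 = f(1.360000, 2.979636) = 4.073892
  w ← 2.200000 + 0.52·4.073892 = 4.318424
t=1.620000, w=4.318424:
  k1 = f(1.620000, 4.318424) = 5.900968
  k2 = f(1.880000, 5.852675) = 7.996122
  w ← 4.318424 + 0.52·7.996122 = 8.476407
t=2.140000, w=8.476407:
  k1 = f(2.140000, 8.476407) = 11.548398
  k2 = f(2.400000, 11.478991) = 15.612658
  w ← 8.476407 + 0.52·15.612658 = 16.594989
w(2.66) ≈ 16.5950

16.5950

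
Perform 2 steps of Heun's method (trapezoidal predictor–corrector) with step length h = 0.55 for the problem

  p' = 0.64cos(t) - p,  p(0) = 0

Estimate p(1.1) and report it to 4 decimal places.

Heun: k1 = f(t_n, p_n); k2 = f(t_n + h, p_n + h·k1); p_{n+1} = p_n + (h/2)·(k1 + k2).
t=0.000000, p=0.000000:
  k1 = f(0.000000, 0.000000) = 0.640000
  k2 = f(0.550000, 0.352000) = 0.193616
  p ← 0.000000 + (0.55/2)·(0.640000 + 0.193616) = 0.229244
t=0.550000, p=0.229244:
  k1 = f(0.550000, 0.229244) = 0.316371
  k2 = f(1.100000, 0.403249) = -0.112947
  p ← 0.229244 + (0.55/2)·(0.316371 + (-0.112947)) = 0.285186
p(1.1) ≈ 0.2852

0.2852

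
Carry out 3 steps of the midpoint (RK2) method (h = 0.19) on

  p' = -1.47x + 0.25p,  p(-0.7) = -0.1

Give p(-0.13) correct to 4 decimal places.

Midpoint: k1 = f(x_n, p_n); k2 = f(x_n + h/2, p_n + (h/2)·k1); p_{n+1} = p_n + h·k2.
x=-0.700000, p=-0.100000:
  k1 = f(-0.700000, -0.100000) = 1.004000
  k2 = f(-0.605000, -0.004620) = 0.888195
  p ← -0.100000 + 0.19·0.888195 = 0.068757
x=-0.510000, p=0.068757:
  k1 = f(-0.510000, 0.068757) = 0.766889
  k2 = f(-0.415000, 0.141612) = 0.645453
  p ← 0.068757 + 0.19·0.645453 = 0.191393
x=-0.320000, p=0.191393:
  k1 = f(-0.320000, 0.191393) = 0.518248
  k2 = f(-0.225000, 0.240627) = 0.390907
  p ← 0.191393 + 0.19·0.390907 = 0.265665
p(-0.13) ≈ 0.2657

0.2657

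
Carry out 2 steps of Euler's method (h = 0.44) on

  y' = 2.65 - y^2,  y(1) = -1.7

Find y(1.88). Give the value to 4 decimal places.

Euler: y_{n+1} = y_n + h·f(t_n, y_n).
t=1.000000, y=-1.700000: f=-0.240000 → y ← -1.700000 + 0.44·(-0.240000) = -1.805600
t=1.440000, y=-1.805600: f=-0.610191 → y ← -1.805600 + 0.44·(-0.610191) = -2.074084
y(1.88) ≈ -2.0741

-2.0741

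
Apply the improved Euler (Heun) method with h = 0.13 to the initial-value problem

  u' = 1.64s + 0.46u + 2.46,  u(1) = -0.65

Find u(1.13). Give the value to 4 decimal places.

-0.1272

Heun: k1 = f(s_n, u_n); k2 = f(s_n + h, u_n + h·k1); u_{n+1} = u_n + (h/2)·(k1 + k2).
s=1.000000, u=-0.650000:
  k1 = f(1.000000, -0.650000) = 3.801000
  k2 = f(1.130000, -0.155870) = 4.241500
  u ← -0.650000 + (0.13/2)·(3.801000 + 4.241500) = -0.127238
u(1.13) ≈ -0.1272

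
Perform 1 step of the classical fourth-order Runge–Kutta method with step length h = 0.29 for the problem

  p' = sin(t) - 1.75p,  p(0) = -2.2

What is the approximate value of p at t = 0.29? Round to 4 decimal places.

-1.2894

RK4: k1 = f(t_n, p_n); k2 = f(t_n + h/2, p_n + (h/2)·k1); k3 = f(t_n + h/2, p_n + (h/2)·k2); k4 = f(t_n + h, p_n + h·k3); p_{n+1} = p_n + (h/6)·(k1 + 2k2 + 2k3 + k4).
t=0.000000, p=-2.200000:
  k1 = f(0.000000, -2.200000) = 3.850000
  k2 = f(0.145000, -1.641750) = 3.017555
  k3 = f(0.145000, -1.762455) = 3.228788
  k4 = f(0.290000, -1.263652) = 2.497342
  p ← -2.200000 + (0.29/6)·(k1 + 2k2 + 2k3 + k4) = -1.289399
p(0.29) ≈ -1.2894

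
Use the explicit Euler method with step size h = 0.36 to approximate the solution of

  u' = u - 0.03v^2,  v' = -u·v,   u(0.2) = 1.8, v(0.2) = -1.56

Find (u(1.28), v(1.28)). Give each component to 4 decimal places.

4.4747, 0.0130

Euler on (u,v): u_{n+1} = u_n + h·u', v_{n+1} = v_n + h·v'.
0.200000: (1.800000, -1.560000); f=(1.726992, 2.808000) → (2.421717, -0.549120)
0.560000: (2.421717, -0.549120); f=(2.412671, 1.329813) → (3.290279, -0.070387)
0.920000: (3.290279, -0.070387); f=(3.290130, 0.231594) → (4.474726, 0.012986)
(u(1.28), v(1.28)) ≈ (4.4747, 0.0130)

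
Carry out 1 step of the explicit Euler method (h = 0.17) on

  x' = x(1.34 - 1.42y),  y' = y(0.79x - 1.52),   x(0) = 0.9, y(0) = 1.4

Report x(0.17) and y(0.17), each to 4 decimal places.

0.8009, 1.2075

Euler on (x,y): x_{n+1} = x_n + h·x', y_{n+1} = y_n + h·y'.
0.000000: (0.900000, 1.400000); f=(-0.583200, -1.132600) → (0.800856, 1.207458)
(x(0.17), y(0.17)) ≈ (0.8009, 1.2075)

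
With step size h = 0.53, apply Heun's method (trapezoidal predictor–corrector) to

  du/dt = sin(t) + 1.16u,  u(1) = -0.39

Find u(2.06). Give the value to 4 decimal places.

0.5197

Heun: k1 = f(t_n, u_n); k2 = f(t_n + h, u_n + h·k1); u_{n+1} = u_n + (h/2)·(k1 + k2).
t=1.000000, u=-0.390000:
  k1 = f(1.000000, -0.390000) = 0.389071
  k2 = f(1.530000, -0.183792) = 0.785969
  u ← -0.390000 + (0.53/2)·(0.389071 + 0.785969) = -0.078614
t=1.530000, u=-0.078614:
  k1 = f(1.530000, -0.078614) = 0.907975
  k2 = f(2.060000, 0.402612) = 1.349738
  u ← -0.078614 + (0.53/2)·(0.907975 + 1.349738) = 0.519679
u(2.06) ≈ 0.5197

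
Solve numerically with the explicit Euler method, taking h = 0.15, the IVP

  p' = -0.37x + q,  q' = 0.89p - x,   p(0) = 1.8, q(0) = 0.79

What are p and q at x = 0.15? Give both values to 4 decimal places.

1.9185, 1.0303

Euler on (p,q): p_{n+1} = p_n + h·p', q_{n+1} = q_n + h·q'.
0.000000: (1.800000, 0.790000); f=(0.790000, 1.602000) → (1.918500, 1.030300)
(p(0.15), q(0.15)) ≈ (1.9185, 1.0303)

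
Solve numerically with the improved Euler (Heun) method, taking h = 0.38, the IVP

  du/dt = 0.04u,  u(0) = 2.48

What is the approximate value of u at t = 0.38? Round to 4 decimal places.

2.5180

Heun: k1 = f(t_n, u_n); k2 = f(t_n + h, u_n + h·k1); u_{n+1} = u_n + (h/2)·(k1 + k2).
t=0.000000, u=2.480000:
  k1 = f(0.000000, 2.480000) = 0.099200
  k2 = f(0.380000, 2.517696) = 0.100708
  u ← 2.480000 + (0.38/2)·(0.099200 + 0.100708) = 2.517982
u(0.38) ≈ 2.5180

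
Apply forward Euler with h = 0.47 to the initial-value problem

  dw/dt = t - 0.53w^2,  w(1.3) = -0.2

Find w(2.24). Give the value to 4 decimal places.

1.1929

Euler: w_{n+1} = w_n + h·f(t_n, w_n).
t=1.300000, w=-0.200000: f=1.278800 → w ← -0.200000 + 0.47·1.278800 = 0.401036
t=1.770000, w=0.401036: f=1.684760 → w ← 0.401036 + 0.47·1.684760 = 1.192873
w(2.24) ≈ 1.1929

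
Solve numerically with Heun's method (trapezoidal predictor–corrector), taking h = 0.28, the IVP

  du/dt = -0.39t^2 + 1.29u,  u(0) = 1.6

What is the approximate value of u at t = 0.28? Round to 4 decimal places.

2.2780

Heun: k1 = f(t_n, u_n); k2 = f(t_n + h, u_n + h·k1); u_{n+1} = u_n + (h/2)·(k1 + k2).
t=0.000000, u=1.600000:
  k1 = f(0.000000, 1.600000) = 2.064000
  k2 = f(0.280000, 2.177920) = 2.778941
  u ← 1.600000 + (0.28/2)·(2.064000 + 2.778941) = 2.278012
u(0.28) ≈ 2.2780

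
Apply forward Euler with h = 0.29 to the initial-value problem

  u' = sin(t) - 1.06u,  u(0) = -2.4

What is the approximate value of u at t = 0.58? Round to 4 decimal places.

-1.0683

Euler: u_{n+1} = u_n + h·f(t_n, u_n).
t=0.000000, u=-2.400000: f=2.544000 → u ← -2.400000 + 0.29·2.544000 = -1.662240
t=0.290000, u=-1.662240: f=2.047927 → u ← -1.662240 + 0.29·2.047927 = -1.068341
u(0.58) ≈ -1.0683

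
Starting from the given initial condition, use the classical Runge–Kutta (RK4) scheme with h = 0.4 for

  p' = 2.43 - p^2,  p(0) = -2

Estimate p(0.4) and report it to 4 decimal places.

RK4: k1 = f(x_n, p_n); k2 = f(x_n + h/2, p_n + (h/2)·k1); k3 = f(x_n + h/2, p_n + (h/2)·k2); k4 = f(x_n + h, p_n + h·k3); p_{n+1} = p_n + (h/6)·(k1 + 2k2 + 2k3 + k4).
x=0.000000, p=-2.000000:
  k1 = f(0.000000, -2.000000) = -1.570000
  k2 = f(0.200000, -2.314000) = -2.924596
  k3 = f(0.200000, -2.584919) = -4.251807
  k4 = f(0.400000, -3.700723) = -11.265350
  p ← -2.000000 + (0.4/6)·(k1 + 2k2 + 2k3 + k4) = -3.812544
p(0.4) ≈ -3.8125

-3.8125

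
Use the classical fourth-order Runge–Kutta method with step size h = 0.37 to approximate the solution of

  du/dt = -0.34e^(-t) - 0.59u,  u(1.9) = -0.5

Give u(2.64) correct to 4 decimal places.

RK4: k1 = f(t_n, u_n); k2 = f(t_n + h/2, u_n + (h/2)·k1); k3 = f(t_n + h/2, u_n + (h/2)·k2); k4 = f(t_n + h, u_n + h·k3); u_{n+1} = u_n + (h/6)·(k1 + 2k2 + 2k3 + k4).
t=1.900000, u=-0.500000:
  k1 = f(1.900000, -0.500000) = 0.244147
  k2 = f(2.085000, -0.454833) = 0.226087
  k3 = f(2.085000, -0.458174) = 0.228058
  k4 = f(2.270000, -0.415618) = 0.210089
  u ← -0.500000 + (0.37/6)·(k1 + 2k2 + 2k3 + k4) = -0.415978
t=2.270000, u=-0.415978:
  k1 = f(2.270000, -0.415978) = 0.210301
  k2 = f(2.455000, -0.377072) = 0.193279
  k3 = f(2.455000, -0.380221) = 0.195137
  k4 = f(2.640000, -0.343777) = 0.178566
  u ← -0.415978 + (0.37/6)·(k1 + 2k2 + 2k3 + k4) = -0.344093
u(2.64) ≈ -0.3441

-0.3441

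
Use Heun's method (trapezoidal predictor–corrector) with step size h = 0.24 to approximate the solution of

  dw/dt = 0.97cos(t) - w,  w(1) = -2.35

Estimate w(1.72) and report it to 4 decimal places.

-1.0784

Heun: k1 = f(t_n, w_n); k2 = f(t_n + h, w_n + h·k1); w_{n+1} = w_n + (h/2)·(k1 + k2).
t=1.000000, w=-2.350000:
  k1 = f(1.000000, -2.350000) = 2.874093
  k2 = f(1.240000, -1.660218) = 1.975270
  w ← -2.350000 + (0.24/2)·(2.874093 + 1.975270) = -1.768076
t=1.240000, w=-1.768076:
  k1 = f(1.240000, -1.768076) = 2.083129
  k2 = f(1.480000, -1.268125) = 1.356077
  w ← -1.768076 + (0.24/2)·(2.083129 + 1.356077) = -1.355372
t=1.480000, w=-1.355372:
  k1 = f(1.480000, -1.355372) = 1.443323
  k2 = f(1.720000, -1.008974) = 0.864783
  w ← -1.355372 + (0.24/2)·(1.443323 + 0.864783) = -1.078399
w(1.72) ≈ -1.0784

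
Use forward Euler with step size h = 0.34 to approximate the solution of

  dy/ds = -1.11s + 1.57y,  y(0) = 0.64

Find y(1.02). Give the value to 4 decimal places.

Euler: y_{n+1} = y_n + h·f(s_n, y_n).
s=0.000000, y=0.640000: f=1.004800 → y ← 0.640000 + 0.34·1.004800 = 0.981632
s=0.340000, y=0.981632: f=1.163762 → y ← 0.981632 + 0.34·1.163762 = 1.377311
s=0.680000, y=1.377311: f=1.407579 → y ← 1.377311 + 0.34·1.407579 = 1.855888
y(1.02) ≈ 1.8559

1.8559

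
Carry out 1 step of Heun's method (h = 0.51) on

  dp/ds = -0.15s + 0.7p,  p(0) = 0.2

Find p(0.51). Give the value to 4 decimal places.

0.2646

Heun: k1 = f(s_n, p_n); k2 = f(s_n + h, p_n + h·k1); p_{n+1} = p_n + (h/2)·(k1 + k2).
s=0.000000, p=0.200000:
  k1 = f(0.000000, 0.200000) = 0.140000
  k2 = f(0.510000, 0.271400) = 0.113480
  p ← 0.200000 + (0.51/2)·(0.140000 + 0.113480) = 0.264637
p(0.51) ≈ 0.2646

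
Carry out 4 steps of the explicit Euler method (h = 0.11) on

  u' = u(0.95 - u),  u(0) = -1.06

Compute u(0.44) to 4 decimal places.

Euler: u_{n+1} = u_n + h·f(t_n, u_n).
t=0.000000, u=-1.060000: f=-2.130600 → u ← -1.060000 + 0.11·(-2.130600) = -1.294366
t=0.110000, u=-1.294366: f=-2.905031 → u ← -1.294366 + 0.11·(-2.905031) = -1.613919
t=0.220000, u=-1.613919: f=-4.137959 → u ← -1.613919 + 0.11·(-4.137959) = -2.069095
t=0.330000, u=-2.069095: f=-6.246794 → u ← -2.069095 + 0.11·(-6.246794) = -2.756242
u(0.44) ≈ -2.7562

-2.7562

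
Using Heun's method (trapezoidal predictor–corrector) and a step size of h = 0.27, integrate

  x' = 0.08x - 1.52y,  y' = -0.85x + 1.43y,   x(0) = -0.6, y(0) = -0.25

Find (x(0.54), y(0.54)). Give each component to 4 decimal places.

Heun on (x,y): k1 = f(t_n, state_n); k2 = f(t_n + h, state_n + h·k1); state_{n+1} = state_n + (h/2)·(k1 + k2).
0.000000: (-0.600000, -0.250000)
  k1 = (0.332000, 0.152500)
  predictor → (-0.510360, -0.208825)
  k2 = (0.276585, 0.135186)
  → (-0.517841, -0.211162)
0.270000: (-0.517841, -0.211162)
  k1 = (0.279540, 0.138203)
  predictor → (-0.442365, -0.173848)
  k2 = (0.228859, 0.127408)
  → (-0.449207, -0.175305)
(x(0.54), y(0.54)) ≈ (-0.4492, -0.1753)

-0.4492, -0.1753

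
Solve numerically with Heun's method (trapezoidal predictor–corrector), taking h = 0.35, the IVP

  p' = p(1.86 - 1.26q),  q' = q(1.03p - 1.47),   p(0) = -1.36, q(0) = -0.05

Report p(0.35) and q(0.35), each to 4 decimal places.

-2.5582, -0.0250

Heun on (p,q): k1 = f(x_n, state_n); k2 = f(x_n + h, state_n + h·k1); state_{n+1} = state_n + (h/2)·(k1 + k2).
0.000000: (-1.360000, -0.050000)
  k1 = (-2.615280, 0.143540)
  predictor → (-2.275348, 0.000239)
  k2 = (-4.231462, -0.000911)
  → (-2.558180, -0.025040)
(p(0.35), q(0.35)) ≈ (-2.5582, -0.0250)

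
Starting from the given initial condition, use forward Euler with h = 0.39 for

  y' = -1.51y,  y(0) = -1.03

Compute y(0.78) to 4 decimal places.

Euler: y_{n+1} = y_n + h·f(x_n, y_n).
x=0.000000, y=-1.030000: f=1.555300 → y ← -1.030000 + 0.39·1.555300 = -0.423433
x=0.390000, y=-0.423433: f=0.639384 → y ← -0.423433 + 0.39·0.639384 = -0.174073
y(0.78) ≈ -0.1741

-0.1741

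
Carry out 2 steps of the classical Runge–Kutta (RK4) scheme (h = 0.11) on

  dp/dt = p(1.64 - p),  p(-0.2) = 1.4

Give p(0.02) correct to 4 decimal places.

1.4649

RK4: k1 = f(t_n, p_n); k2 = f(t_n + h/2, p_n + (h/2)·k1); k3 = f(t_n + h/2, p_n + (h/2)·k2); k4 = f(t_n + h, p_n + h·k3); p_{n+1} = p_n + (h/6)·(k1 + 2k2 + 2k3 + k4).
t=-0.200000, p=1.400000:
  k1 = f(-0.200000, 1.400000) = 0.336000
  k2 = f(-0.145000, 1.418480) = 0.314222
  k3 = f(-0.145000, 1.417282) = 0.315654
  k4 = f(-0.090000, 1.434722) = 0.294517
  p ← 1.400000 + (0.11/6)·(k1 + 2k2 + 2k3 + k4) = 1.434655
t=-0.090000, p=1.434655:
  k1 = f(-0.090000, 1.434655) = 0.294599
  k2 = f(-0.035000, 1.450858) = 0.274418
  k3 = f(-0.035000, 1.449748) = 0.275818
  k4 = f(0.020000, 1.464995) = 0.256382
  p ← 1.434655 + (0.11/6)·(k1 + 2k2 + 2k3 + k4) = 1.464932
p(0.02) ≈ 1.4649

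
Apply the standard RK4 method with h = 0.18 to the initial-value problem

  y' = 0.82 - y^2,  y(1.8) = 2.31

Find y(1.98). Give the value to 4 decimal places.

1.7398

RK4: k1 = f(t_n, y_n); k2 = f(t_n + h/2, y_n + (h/2)·k1); k3 = f(t_n + h/2, y_n + (h/2)·k2); k4 = f(t_n + h, y_n + h·k3); y_{n+1} = y_n + (h/6)·(k1 + 2k2 + 2k3 + k4).
t=1.800000, y=2.310000:
  k1 = f(1.800000, 2.310000) = -4.516100
  k2 = f(1.890000, 1.903551) = -2.803506
  k3 = f(1.890000, 2.057684) = -3.414065
  k4 = f(1.980000, 1.695468) = -2.054613
  y ← 2.310000 + (0.18/6)·(k1 + 2k2 + 2k3 + k4) = 1.739824
y(1.98) ≈ 1.7398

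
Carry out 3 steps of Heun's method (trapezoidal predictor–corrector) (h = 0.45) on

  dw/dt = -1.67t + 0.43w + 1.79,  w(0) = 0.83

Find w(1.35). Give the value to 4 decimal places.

Heun: k1 = f(t_n, w_n); k2 = f(t_n + h, w_n + h·k1); w_{n+1} = w_n + (h/2)·(k1 + k2).
t=0.000000, w=0.830000:
  k1 = f(0.000000, 0.830000) = 2.146900
  k2 = f(0.450000, 1.796105) = 1.810825
  w ← 0.830000 + (0.45/2)·(2.146900 + 1.810825) = 1.720488
t=0.450000, w=1.720488:
  k1 = f(0.450000, 1.720488) = 1.778310
  k2 = f(0.900000, 2.520728) = 1.370913
  w ← 1.720488 + (0.45/2)·(1.778310 + 1.370913) = 2.429063
t=0.900000, w=2.429063:
  k1 = f(0.900000, 2.429063) = 1.331497
  k2 = f(1.350000, 3.028237) = 0.837642
  w ← 2.429063 + (0.45/2)·(1.331497 + 0.837642) = 2.917120
w(1.35) ≈ 2.9171

2.9171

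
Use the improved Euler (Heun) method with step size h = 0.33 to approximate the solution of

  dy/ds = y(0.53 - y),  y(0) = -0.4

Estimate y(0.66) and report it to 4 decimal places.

-0.8090

Heun: k1 = f(s_n, y_n); k2 = f(s_n + h, y_n + h·k1); y_{n+1} = y_n + (h/2)·(k1 + k2).
s=0.000000, y=-0.400000:
  k1 = f(0.000000, -0.400000) = -0.372000
  k2 = f(0.330000, -0.522760) = -0.550341
  y ← -0.400000 + (0.33/2)·(-0.372000 + (-0.550341)) = -0.552186
s=0.330000, y=-0.552186:
  k1 = f(0.330000, -0.552186) = -0.597568
  k2 = f(0.660000, -0.749384) = -0.958749
  y ← -0.552186 + (0.33/2)·(-0.597568 + (-0.958749)) = -0.808979
y(0.66) ≈ -0.8090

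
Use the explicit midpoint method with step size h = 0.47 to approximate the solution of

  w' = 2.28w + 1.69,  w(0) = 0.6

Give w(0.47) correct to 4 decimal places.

Midpoint: k1 = f(x_n, w_n); k2 = f(x_n + h/2, w_n + (h/2)·k1); w_{n+1} = w_n + h·k2.
x=0.000000, w=0.600000:
  k1 = f(0.000000, 0.600000) = 3.058000
  k2 = f(0.235000, 1.318630) = 4.696476
  w ← 0.600000 + 0.47·4.696476 = 2.807344
w(0.47) ≈ 2.8073

2.8073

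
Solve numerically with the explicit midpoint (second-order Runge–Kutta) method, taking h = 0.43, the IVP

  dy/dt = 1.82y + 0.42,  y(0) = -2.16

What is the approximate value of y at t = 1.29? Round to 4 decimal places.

Midpoint: k1 = f(t_n, y_n); k2 = f(t_n + h/2, y_n + (h/2)·k1); y_{n+1} = y_n + h·k2.
t=0.000000, y=-2.160000:
  k1 = f(0.000000, -2.160000) = -3.511200
  k2 = f(0.215000, -2.914908) = -4.885133
  y ← -2.160000 + 0.43·(-4.885133) = -4.260607
t=0.430000, y=-4.260607:
  k1 = f(0.430000, -4.260607) = -7.334305
  k2 = f(0.645000, -5.837483) = -10.204218
  y ← -4.260607 + 0.43·(-10.204218) = -8.648421
t=0.860000, y=-8.648421:
  k1 = f(0.860000, -8.648421) = -15.320126
  k2 = f(1.075000, -11.942248) = -21.314891
  y ← -8.648421 + 0.43·(-21.314891) = -17.813824
y(1.29) ≈ -17.8138

-17.8138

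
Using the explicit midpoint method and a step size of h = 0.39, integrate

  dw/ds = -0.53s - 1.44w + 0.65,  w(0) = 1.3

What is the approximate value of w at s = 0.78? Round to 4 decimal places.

Midpoint: k1 = f(s_n, w_n); k2 = f(s_n + h/2, w_n + (h/2)·k1); w_{n+1} = w_n + h·k2.
s=0.000000, w=1.300000:
  k1 = f(0.000000, 1.300000) = -1.222000
  k2 = f(0.195000, 1.061710) = -0.982212
  w ← 1.300000 + 0.39·(-0.982212) = 0.916937
s=0.390000, w=0.916937:
  k1 = f(0.390000, 0.916937) = -0.877090
  k2 = f(0.585000, 0.745905) = -0.734153
  w ← 0.916937 + 0.39·(-0.734153) = 0.630618
w(0.78) ≈ 0.6306

0.6306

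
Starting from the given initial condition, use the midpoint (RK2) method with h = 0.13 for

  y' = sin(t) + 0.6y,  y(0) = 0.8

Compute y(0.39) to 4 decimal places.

Midpoint: k1 = f(t_n, y_n); k2 = f(t_n + h/2, y_n + (h/2)·k1); y_{n+1} = y_n + h·k2.
t=0.000000, y=0.800000:
  k1 = f(0.000000, 0.800000) = 0.480000
  k2 = f(0.065000, 0.831200) = 0.563674
  y ← 0.800000 + 0.13·0.563674 = 0.873278
t=0.130000, y=0.873278:
  k1 = f(0.130000, 0.873278) = 0.653601
  k2 = f(0.195000, 0.915762) = 0.743224
  y ← 0.873278 + 0.13·0.743224 = 0.969897
t=0.260000, y=0.969897:
  k1 = f(0.260000, 0.969897) = 0.839019
  k2 = f(0.325000, 1.024433) = 0.933969
  y ← 0.969897 + 0.13·0.933969 = 1.091313
y(0.39) ≈ 1.0913

1.0913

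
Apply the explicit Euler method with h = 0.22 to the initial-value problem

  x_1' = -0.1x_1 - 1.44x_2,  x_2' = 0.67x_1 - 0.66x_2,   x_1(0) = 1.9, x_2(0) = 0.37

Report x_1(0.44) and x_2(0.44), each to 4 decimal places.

Euler on (x_1,x_2): x_1_{n+1} = x_1_n + h·x_1', x_2_{n+1} = x_2_n + h·x_2'.
0.000000: (1.900000, 0.370000); f=(-0.722800, 1.028800) → (1.740984, 0.596336)
0.220000: (1.740984, 0.596336); f=(-1.032822, 0.772878) → (1.513763, 0.766369)
(x_1(0.44), x_2(0.44)) ≈ (1.5138, 0.7664)

1.5138, 0.7664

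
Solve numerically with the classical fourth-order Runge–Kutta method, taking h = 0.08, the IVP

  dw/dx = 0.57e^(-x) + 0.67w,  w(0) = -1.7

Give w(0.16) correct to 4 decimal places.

RK4: k1 = f(x_n, w_n); k2 = f(x_n + h/2, w_n + (h/2)·k1); k3 = f(x_n + h/2, w_n + (h/2)·k2); k4 = f(x_n + h, w_n + h·k3); w_{n+1} = w_n + (h/6)·(k1 + 2k2 + 2k3 + k4).
x=0.000000, w=-1.700000:
  k1 = f(0.000000, -1.700000) = -0.569000
  k2 = f(0.040000, -1.722760) = -0.606599
  k3 = f(0.040000, -1.724264) = -0.607607
  k4 = f(0.080000, -1.748609) = -0.645391
  w ← -1.700000 + (0.08/6)·(k1 + 2k2 + 2k3 + k4) = -1.748571
x=0.080000, w=-1.748571:
  k1 = f(0.080000, -1.748571) = -0.645366
  k2 = f(0.120000, -1.774385) = -0.683294
  k3 = f(0.120000, -1.775902) = -0.684310
  k4 = f(0.160000, -1.803316) = -0.722499
  w ← -1.748571 + (0.08/6)·(k1 + 2k2 + 2k3 + k4) = -1.803278
w(0.16) ≈ -1.8033

-1.8033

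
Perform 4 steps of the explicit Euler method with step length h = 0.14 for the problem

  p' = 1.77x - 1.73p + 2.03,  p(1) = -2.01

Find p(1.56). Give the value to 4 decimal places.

Euler: p_{n+1} = p_n + h·f(x_n, p_n).
x=1.000000, p=-2.010000: f=7.277300 → p ← -2.010000 + 0.14·7.277300 = -0.991178
x=1.140000, p=-0.991178: f=5.762538 → p ← -0.991178 + 0.14·5.762538 = -0.184423
x=1.280000, p=-0.184423: f=4.614651 → p ← -0.184423 + 0.14·4.614651 = 0.461628
x=1.420000, p=0.461628: f=3.744783 → p ← 0.461628 + 0.14·3.744783 = 0.985898
p(1.56) ≈ 0.9859

0.9859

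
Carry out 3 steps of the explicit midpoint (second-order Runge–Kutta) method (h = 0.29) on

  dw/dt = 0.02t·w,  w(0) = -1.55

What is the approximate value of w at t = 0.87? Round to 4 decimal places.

-1.5618

Midpoint: k1 = f(t_n, w_n); k2 = f(t_n + h/2, w_n + (h/2)·k1); w_{n+1} = w_n + h·k2.
t=0.000000, w=-1.550000:
  k1 = f(0.000000, -1.550000) = 0.000000
  k2 = f(0.145000, -1.550000) = -0.004495
  w ← -1.550000 + 0.29·(-0.004495) = -1.551304
t=0.290000, w=-1.551304:
  k1 = f(0.290000, -1.551304) = -0.008998
  k2 = f(0.435000, -1.552608) = -0.013508
  w ← -1.551304 + 0.29·(-0.013508) = -1.555221
t=0.580000, w=-1.555221:
  k1 = f(0.580000, -1.555221) = -0.018041
  k2 = f(0.725000, -1.557837) = -0.022589
  w ← -1.555221 + 0.29·(-0.022589) = -1.561771
w(0.87) ≈ -1.5618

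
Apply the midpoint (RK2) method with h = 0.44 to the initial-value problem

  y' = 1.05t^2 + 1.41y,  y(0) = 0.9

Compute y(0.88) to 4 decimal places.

Midpoint: k1 = f(t_n, y_n); k2 = f(t_n + h/2, y_n + (h/2)·k1); y_{n+1} = y_n + h·k2.
t=0.000000, y=0.900000:
  k1 = f(0.000000, 0.900000) = 1.269000
  k2 = f(0.220000, 1.179180) = 1.713464
  y ← 0.900000 + 0.44·1.713464 = 1.653924
t=0.440000, y=1.653924:
  k1 = f(0.440000, 1.653924) = 2.535313
  k2 = f(0.660000, 2.211693) = 3.575867
  y ← 1.653924 + 0.44·3.575867 = 3.227306
y(0.88) ≈ 3.2273

3.2273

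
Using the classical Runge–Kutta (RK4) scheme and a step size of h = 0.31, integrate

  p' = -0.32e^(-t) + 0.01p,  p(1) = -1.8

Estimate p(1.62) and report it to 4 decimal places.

RK4: k1 = f(t_n, p_n); k2 = f(t_n + h/2, p_n + (h/2)·k1); k3 = f(t_n + h/2, p_n + (h/2)·k2); k4 = f(t_n + h, p_n + h·k3); p_{n+1} = p_n + (h/6)·(k1 + 2k2 + 2k3 + k4).
t=1.000000, p=-1.800000:
  k1 = f(1.000000, -1.800000) = -0.135721
  k2 = f(1.155000, -1.821037) = -0.119029
  k3 = f(1.155000, -1.818449) = -0.119003
  k4 = f(1.310000, -1.836891) = -0.104711
  p ← -1.800000 + (0.31/6)·(k1 + 2k2 + 2k3 + k4) = -1.837019
t=1.310000, p=-1.837019:
  k1 = f(1.310000, -1.837019) = -0.104713
  k2 = f(1.465000, -1.853249) = -0.092477
  k3 = f(1.465000, -1.851353) = -0.092458
  k4 = f(1.620000, -1.865681) = -0.081984
  p ← -1.837019 + (0.31/6)·(k1 + 2k2 + 2k3 + k4) = -1.865775
p(1.62) ≈ -1.8658

-1.8658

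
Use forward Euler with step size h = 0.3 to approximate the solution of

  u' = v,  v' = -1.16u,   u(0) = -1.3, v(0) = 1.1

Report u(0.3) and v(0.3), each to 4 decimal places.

-0.9700, 1.5524

Euler on (u,v): u_{n+1} = u_n + h·u', v_{n+1} = v_n + h·v'.
0.000000: (-1.300000, 1.100000); f=(1.100000, 1.508000) → (-0.970000, 1.552400)
(u(0.3), v(0.3)) ≈ (-0.9700, 1.5524)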